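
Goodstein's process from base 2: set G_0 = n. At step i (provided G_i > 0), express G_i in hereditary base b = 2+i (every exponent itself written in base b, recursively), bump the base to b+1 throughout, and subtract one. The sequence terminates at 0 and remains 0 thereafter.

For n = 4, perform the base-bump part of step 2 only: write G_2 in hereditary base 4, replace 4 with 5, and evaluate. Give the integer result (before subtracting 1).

61

(0) 4|_2 = 2^2 ↦ 3^3|_3 = 27 ⇒ 26
(1) 26|_3 = 2·3^2 + 2·3 + 2 ↦ 2·4^2 + 2·4 + 2|_4 = 42 ⇒ 41
(2) 41|_4 = 2·4^2 + 2·4 + 1 ↦ 2·5^2 + 2·5 + 1|_5 = 61 ⇒ 60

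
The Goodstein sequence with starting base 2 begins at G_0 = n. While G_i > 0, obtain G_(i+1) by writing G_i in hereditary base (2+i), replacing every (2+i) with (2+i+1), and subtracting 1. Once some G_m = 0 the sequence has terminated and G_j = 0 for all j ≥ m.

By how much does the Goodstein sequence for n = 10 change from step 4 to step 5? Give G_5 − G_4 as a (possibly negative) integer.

3935819

(0) 10|_2 = 2^(2 + 1) + 2 ↦ 3^(3 + 1) + 3|_3 = 84 ⇒ 83
(1) 83|_3 = 3^(3 + 1) + 2 ↦ 4^(4 + 1) + 2|_4 = 1026 ⇒ 1025
(2) 1025|_4 = 4^(4 + 1) + 1 ↦ 5^(5 + 1) + 1|_5 = 15626 ⇒ 15625
(3) 15625|_5 = 5^(5 + 1) ↦ 6^(6 + 1)|_6 = 279936 ⇒ 279935
(4) 279935|_6 = 5·6^6 + 5·6^5 + 5·6^4 + 5·6^3 + 5·6^2 + 5·6 + 5 ↦ 5·7^7 + 5·7^5 + 5·7^4 + 5·7^3 + 5·7^2 + 5·7 + 5|_7 = 4215755 ⇒ 4215754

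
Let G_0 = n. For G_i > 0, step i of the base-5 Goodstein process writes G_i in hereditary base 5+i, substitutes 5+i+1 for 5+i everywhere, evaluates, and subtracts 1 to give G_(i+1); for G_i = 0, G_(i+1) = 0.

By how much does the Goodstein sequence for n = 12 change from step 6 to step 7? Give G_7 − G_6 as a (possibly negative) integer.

0

G_0=12  [base 5] 2·5 + 2  →[5↦6]→  2·6 + 2 = 14  −1 ⇒ G_1=13
G_1=13  [base 6] 2·6 + 1  →[6↦7]→  2·7 + 1 = 15  −1 ⇒ G_2=14
G_2=14  [base 7] 2·7  →[7↦8]→  2·8 = 16  −1 ⇒ G_3=15
G_3=15  [base 8] 8 + 7  →[8↦9]→  9 + 7 = 16  −1 ⇒ G_4=15
G_4=15  [base 9] 9 + 6  →[9↦10]→  10 + 6 = 16  −1 ⇒ G_5=15
G_5=15  [base 10] 10 + 5  →[10↦11]→  11 + 5 = 16  −1 ⇒ G_6=15
G_6=15  [base 11] 11 + 4  →[11↦12]→  12 + 4 = 16  −1 ⇒ G_7=15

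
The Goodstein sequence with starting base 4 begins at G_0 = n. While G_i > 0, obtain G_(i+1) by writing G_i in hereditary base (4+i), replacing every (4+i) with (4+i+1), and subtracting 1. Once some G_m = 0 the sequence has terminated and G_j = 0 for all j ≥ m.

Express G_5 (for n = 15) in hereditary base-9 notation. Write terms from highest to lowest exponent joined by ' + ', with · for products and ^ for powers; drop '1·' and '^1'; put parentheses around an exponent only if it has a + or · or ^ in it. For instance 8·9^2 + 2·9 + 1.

[0] 15 ≡ 3·4 + 3 (base 4). Lift 5: 18. −1: 17.
[1] 17 ≡ 3·5 + 2 (base 5). Lift 6: 20. −1: 19.
[2] 19 ≡ 3·6 + 1 (base 6). Lift 7: 22. −1: 21.
[3] 21 ≡ 3·7 (base 7). Lift 8: 24. −1: 23.
[4] 23 ≡ 2·8 + 7 (base 8). Lift 9: 25. −1: 24.

2·9 + 6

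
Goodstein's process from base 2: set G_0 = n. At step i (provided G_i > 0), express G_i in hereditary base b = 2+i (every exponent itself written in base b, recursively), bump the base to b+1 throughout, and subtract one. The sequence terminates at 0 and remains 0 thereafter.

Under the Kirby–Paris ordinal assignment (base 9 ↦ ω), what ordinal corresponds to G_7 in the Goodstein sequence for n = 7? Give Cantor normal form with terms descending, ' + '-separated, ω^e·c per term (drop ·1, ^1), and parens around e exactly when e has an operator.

(0) 7|_2 = 2^2 + 2 + 1 ↦ 3^3 + 3 + 1|_3 = 31 ⇒ 30
(1) 30|_3 = 3^3 + 3 ↦ 4^4 + 4|_4 = 260 ⇒ 259
(2) 259|_4 = 4^4 + 3 ↦ 5^5 + 3|_5 = 3128 ⇒ 3127
(3) 3127|_5 = 5^5 + 2 ↦ 6^6 + 2|_6 = 46658 ⇒ 46657
(4) 46657|_6 = 6^6 + 1 ↦ 7^7 + 1|_7 = 823544 ⇒ 823543
(5) 823543|_7 = 7^7 ↦ 8^8|_8 = 16777216 ⇒ 16777215
(6) 16777215|_8 = 7·8^7 + 7·8^6 + 7·8^5 + 7·8^4 + 7·8^3 + 7·8^2 + 7·8 + 7 ↦ 7·9^7 + 7·9^6 + 7·9^5 + 7·9^4 + 7·9^3 + 7·9^2 + 7·9 + 7|_9 = 37665880 ⇒ 37665879

ω^7·7 + ω^6·7 + ω^5·7 + ω^4·7 + ω^3·7 + ω^2·7 + ω·7 + 6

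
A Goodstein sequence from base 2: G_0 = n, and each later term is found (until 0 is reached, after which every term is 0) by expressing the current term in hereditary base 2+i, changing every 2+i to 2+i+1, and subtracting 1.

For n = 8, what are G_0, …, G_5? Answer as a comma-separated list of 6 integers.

[0] 8 ≡ 2^(2 + 1) (base 2). Lift 3: 81. −1: 80.
[1] 80 ≡ 2·3^3 + 2·3^2 + 2·3 + 2 (base 3). Lift 4: 554. −1: 553.
[2] 553 ≡ 2·4^4 + 2·4^2 + 2·4 + 1 (base 4). Lift 5: 6311. −1: 6310.
[3] 6310 ≡ 2·5^5 + 2·5^2 + 2·5 (base 5). Lift 6: 93396. −1: 93395.
[4] 93395 ≡ 2·6^6 + 2·6^2 + 6 + 5 (base 6). Lift 7: 1647196. −1: 1647195.

8, 80, 553, 6310, 93395, 1647195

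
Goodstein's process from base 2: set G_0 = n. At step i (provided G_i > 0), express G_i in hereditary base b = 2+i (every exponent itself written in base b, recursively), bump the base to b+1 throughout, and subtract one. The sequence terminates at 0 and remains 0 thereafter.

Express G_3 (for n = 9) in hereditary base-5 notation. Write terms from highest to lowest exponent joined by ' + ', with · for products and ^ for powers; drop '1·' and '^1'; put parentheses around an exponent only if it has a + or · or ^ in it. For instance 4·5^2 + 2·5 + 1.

3·5^5 + 3·5^3 + 3·5^2 + 3·5 + 2

i=0: 9 = 2^(2 + 1) + 1 (b=2); 2→3: 3^(3 + 1) + 1 = 82; 82−1 = 81
i=1: 81 = 3^(3 + 1) (b=3); 3→4: 4^(4 + 1) = 1024; 1024−1 = 1023
i=2: 1023 = 3·4^4 + 3·4^3 + 3·4^2 + 3·4 + 3 (b=4); 4→5: 3·5^5 + 3·5^3 + 3·5^2 + 3·5 + 3 = 9843; 9843−1 = 9842
i=3: 9842 = 3·5^5 + 3·5^3 + 3·5^2 + 3·5 + 2 (b=5); 5→6: 3·6^6 + 3·6^3 + 3·6^2 + 3·6 + 2 = 140744; 140744−1 = 140743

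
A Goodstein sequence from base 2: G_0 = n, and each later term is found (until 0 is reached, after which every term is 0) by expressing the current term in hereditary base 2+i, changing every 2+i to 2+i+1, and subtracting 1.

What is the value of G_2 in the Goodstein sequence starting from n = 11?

(0) 11|_2 = 2^(2 + 1) + 2 + 1 ↦ 3^(3 + 1) + 3 + 1|_3 = 85 ⇒ 84
(1) 84|_3 = 3^(3 + 1) + 3 ↦ 4^(4 + 1) + 4|_4 = 1028 ⇒ 1027
(2) 1027|_4 = 4^(4 + 1) + 3 ↦ 5^(5 + 1) + 3|_5 = 15628 ⇒ 15627

1027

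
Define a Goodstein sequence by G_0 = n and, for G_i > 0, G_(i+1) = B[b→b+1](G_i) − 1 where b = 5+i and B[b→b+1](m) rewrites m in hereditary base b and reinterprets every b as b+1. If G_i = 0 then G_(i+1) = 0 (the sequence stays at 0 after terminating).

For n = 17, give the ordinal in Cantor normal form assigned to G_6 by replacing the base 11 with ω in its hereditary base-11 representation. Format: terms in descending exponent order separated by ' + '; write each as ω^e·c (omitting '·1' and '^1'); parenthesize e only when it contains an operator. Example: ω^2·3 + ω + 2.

ω·2 + 4

step 0: 17 = 3·5 + 2; sub 6 for 5: 3·6 + 2; = 20; G_1 = 20−1 = 19
step 1: 19 = 3·6 + 1; sub 7 for 6: 3·7 + 1; = 22; G_2 = 22−1 = 21
step 2: 21 = 3·7; sub 8 for 7: 3·8; = 24; G_3 = 24−1 = 23
step 3: 23 = 2·8 + 7; sub 9 for 8: 2·9 + 7; = 25; G_4 = 25−1 = 24
step 4: 24 = 2·9 + 6; sub 10 for 9: 2·10 + 6; = 26; G_5 = 26−1 = 25
step 5: 25 = 2·10 + 5; sub 11 for 10: 2·11 + 5; = 27; G_6 = 27−1 = 26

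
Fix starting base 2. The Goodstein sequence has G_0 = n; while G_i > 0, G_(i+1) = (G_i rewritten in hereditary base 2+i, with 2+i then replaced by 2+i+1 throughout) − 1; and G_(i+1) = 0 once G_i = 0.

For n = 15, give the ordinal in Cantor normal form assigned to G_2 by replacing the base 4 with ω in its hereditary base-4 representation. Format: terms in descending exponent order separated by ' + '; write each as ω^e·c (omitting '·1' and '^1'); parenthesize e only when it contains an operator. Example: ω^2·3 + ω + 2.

(0) 15|_2 = 2^(2 + 1) + 2^2 + 2 + 1 ↦ 3^(3 + 1) + 3^3 + 3 + 1|_3 = 112 ⇒ 111
(1) 111|_3 = 3^(3 + 1) + 3^3 + 3 ↦ 4^(4 + 1) + 4^4 + 4|_4 = 1284 ⇒ 1283
(2) 1283|_4 = 4^(4 + 1) + 4^4 + 3 ↦ 5^(5 + 1) + 5^5 + 3|_5 = 18753 ⇒ 18752

ω^(ω + 1) + ω^ω + 3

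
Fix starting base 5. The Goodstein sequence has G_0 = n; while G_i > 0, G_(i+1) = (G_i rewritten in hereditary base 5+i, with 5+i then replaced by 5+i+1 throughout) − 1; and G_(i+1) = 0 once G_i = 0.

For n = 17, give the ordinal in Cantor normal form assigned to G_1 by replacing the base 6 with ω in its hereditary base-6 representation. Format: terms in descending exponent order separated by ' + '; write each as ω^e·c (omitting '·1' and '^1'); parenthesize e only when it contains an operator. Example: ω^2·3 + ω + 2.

ω·3 + 1

G_0=17  [base 5] 3·5 + 2  →[5↦6]→  3·6 + 2 = 20  −1 ⇒ G_1=19
G_1=19  [base 6] 3·6 + 1  →[6↦7]→  3·7 + 1 = 22  −1 ⇒ G_2=21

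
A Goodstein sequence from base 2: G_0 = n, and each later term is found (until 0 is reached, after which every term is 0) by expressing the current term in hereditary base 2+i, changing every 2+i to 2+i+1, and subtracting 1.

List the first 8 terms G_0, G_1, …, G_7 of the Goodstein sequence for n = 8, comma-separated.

G_0 = 8. HB_2(8) = 2^(2 + 1). Bump = 81. G_1 = 80.
G_1 = 80. HB_3(80) = 2·3^3 + 2·3^2 + 2·3 + 2. Bump = 554. G_2 = 553.
G_2 = 553. HB_4(553) = 2·4^4 + 2·4^2 + 2·4 + 1. Bump = 6311. G_3 = 6310.
G_3 = 6310. HB_5(6310) = 2·5^5 + 2·5^2 + 2·5. Bump = 93396. G_4 = 93395.
G_4 = 93395. HB_6(93395) = 2·6^6 + 2·6^2 + 6 + 5. Bump = 1647196. G_5 = 1647195.
G_5 = 1647195. HB_7(1647195) = 2·7^7 + 2·7^2 + 7 + 4. Bump = 33554572. G_6 = 33554571.
G_6 = 33554571. HB_8(33554571) = 2·8^8 + 2·8^2 + 8 + 3. Bump = 774841152. G_7 = 774841151.

8, 80, 553, 6310, 93395, 1647195, 33554571, 774841151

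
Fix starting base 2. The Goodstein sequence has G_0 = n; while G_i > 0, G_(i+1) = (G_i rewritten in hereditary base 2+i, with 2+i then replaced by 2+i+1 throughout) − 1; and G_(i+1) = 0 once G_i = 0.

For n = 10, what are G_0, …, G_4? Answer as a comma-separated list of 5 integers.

G_0=10  [base 2] 2^(2 + 1) + 2  →[2↦3]→  3^(3 + 1) + 3 = 84  −1 ⇒ G_1=83
G_1=83  [base 3] 3^(3 + 1) + 2  →[3↦4]→  4^(4 + 1) + 2 = 1026  −1 ⇒ G_2=1025
G_2=1025  [base 4] 4^(4 + 1) + 1  →[4↦5]→  5^(5 + 1) + 1 = 15626  −1 ⇒ G_3=15625
G_3=15625  [base 5] 5^(5 + 1)  →[5↦6]→  6^(6 + 1) = 279936  −1 ⇒ G_4=279935

10, 83, 1025, 15625, 279935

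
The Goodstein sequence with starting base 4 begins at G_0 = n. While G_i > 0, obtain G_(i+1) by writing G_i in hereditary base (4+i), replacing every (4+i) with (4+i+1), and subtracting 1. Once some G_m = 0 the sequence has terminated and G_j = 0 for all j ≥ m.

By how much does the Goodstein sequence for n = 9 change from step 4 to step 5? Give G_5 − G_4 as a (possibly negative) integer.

9 —HB4→ 2·4 + 1 —bump→ 2·5 + 1 = 11 —(−1)→ 10
10 —HB5→ 2·5 —bump→ 2·6 = 12 —(−1)→ 11
11 —HB6→ 6 + 5 —bump→ 7 + 5 = 12 —(−1)→ 11
11 —HB7→ 7 + 4 —bump→ 8 + 4 = 12 —(−1)→ 11
11 —HB8→ 8 + 3 —bump→ 9 + 3 = 12 —(−1)→ 11

0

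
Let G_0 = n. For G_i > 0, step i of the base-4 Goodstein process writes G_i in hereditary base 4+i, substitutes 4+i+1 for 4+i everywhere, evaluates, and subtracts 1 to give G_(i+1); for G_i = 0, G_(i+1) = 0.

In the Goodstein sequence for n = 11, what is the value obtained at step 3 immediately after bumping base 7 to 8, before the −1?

(0) 11|_4 = 2·4 + 3 ↦ 2·5 + 3|_5 = 13 ⇒ 12
(1) 12|_5 = 2·5 + 2 ↦ 2·6 + 2|_6 = 14 ⇒ 13
(2) 13|_6 = 2·6 + 1 ↦ 2·7 + 1|_7 = 15 ⇒ 14
(3) 14|_7 = 2·7 ↦ 2·8|_8 = 16 ⇒ 15

16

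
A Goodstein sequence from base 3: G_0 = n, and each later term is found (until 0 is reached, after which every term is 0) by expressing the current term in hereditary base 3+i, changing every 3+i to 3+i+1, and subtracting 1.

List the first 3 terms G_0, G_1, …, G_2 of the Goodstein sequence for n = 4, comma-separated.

4, 4, 4

G_0=4  [base 3] 3 + 1  →[3↦4]→  4 + 1 = 5  −1 ⇒ G_1=4
G_1=4  [base 4] 4  →[4↦5]→  5 = 5  −1 ⇒ G_2=4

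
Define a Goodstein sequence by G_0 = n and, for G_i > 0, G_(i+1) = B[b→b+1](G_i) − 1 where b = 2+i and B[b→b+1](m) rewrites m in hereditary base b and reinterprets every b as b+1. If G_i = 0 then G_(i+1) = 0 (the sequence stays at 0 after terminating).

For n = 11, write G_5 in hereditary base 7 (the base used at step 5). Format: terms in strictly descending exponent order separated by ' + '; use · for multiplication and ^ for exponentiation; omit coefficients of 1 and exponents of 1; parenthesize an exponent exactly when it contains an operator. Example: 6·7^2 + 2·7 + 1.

7^(7 + 1)

i=0: 11 = 2^(2 + 1) + 2 + 1 (b=2); 2→3: 3^(3 + 1) + 3 + 1 = 85; 85−1 = 84
i=1: 84 = 3^(3 + 1) + 3 (b=3); 3→4: 4^(4 + 1) + 4 = 1028; 1028−1 = 1027
i=2: 1027 = 4^(4 + 1) + 3 (b=4); 4→5: 5^(5 + 1) + 3 = 15628; 15628−1 = 15627
i=3: 15627 = 5^(5 + 1) + 2 (b=5); 5→6: 6^(6 + 1) + 2 = 279938; 279938−1 = 279937
i=4: 279937 = 6^(6 + 1) + 1 (b=6); 6→7: 7^(7 + 1) + 1 = 5764802; 5764802−1 = 5764801
i=5: 5764801 = 7^(7 + 1) (b=7); 7→8: 8^(8 + 1) = 134217728; 134217728−1 = 134217727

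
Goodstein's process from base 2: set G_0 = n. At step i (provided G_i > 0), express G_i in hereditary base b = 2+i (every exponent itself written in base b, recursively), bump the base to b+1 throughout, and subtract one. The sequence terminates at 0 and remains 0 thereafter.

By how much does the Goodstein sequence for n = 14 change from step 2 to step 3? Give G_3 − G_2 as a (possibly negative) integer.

17469

(0) 14|_2 = 2^(2 + 1) + 2^2 + 2 ↦ 3^(3 + 1) + 3^3 + 3|_3 = 111 ⇒ 110
(1) 110|_3 = 3^(3 + 1) + 3^3 + 2 ↦ 4^(4 + 1) + 4^4 + 2|_4 = 1282 ⇒ 1281
(2) 1281|_4 = 4^(4 + 1) + 4^4 + 1 ↦ 5^(5 + 1) + 5^5 + 1|_5 = 18751 ⇒ 18750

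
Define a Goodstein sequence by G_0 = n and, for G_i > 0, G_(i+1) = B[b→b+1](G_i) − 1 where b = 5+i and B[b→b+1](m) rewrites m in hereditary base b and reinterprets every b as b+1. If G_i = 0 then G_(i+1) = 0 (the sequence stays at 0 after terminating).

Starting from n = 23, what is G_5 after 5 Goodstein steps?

base 5: 23 = 4·5 + 3; at 6: 4·6 + 3 = 27; next = 26
base 6: 26 = 4·6 + 2; at 7: 4·7 + 2 = 30; next = 29
base 7: 29 = 4·7 + 1; at 8: 4·8 + 1 = 33; next = 32
base 8: 32 = 4·8; at 9: 4·9 = 36; next = 35
base 9: 35 = 3·9 + 8; at 10: 3·10 + 8 = 38; next = 37

37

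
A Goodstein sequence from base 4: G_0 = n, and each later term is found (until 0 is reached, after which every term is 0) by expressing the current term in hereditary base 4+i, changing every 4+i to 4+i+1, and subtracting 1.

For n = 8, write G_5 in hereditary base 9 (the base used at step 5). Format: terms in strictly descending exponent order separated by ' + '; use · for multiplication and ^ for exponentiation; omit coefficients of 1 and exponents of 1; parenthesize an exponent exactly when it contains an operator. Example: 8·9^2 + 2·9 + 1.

9

base 4: 8 = 2·4; at 5: 2·5 = 10; next = 9
base 5: 9 = 5 + 4; at 6: 6 + 4 = 10; next = 9
base 6: 9 = 6 + 3; at 7: 7 + 3 = 10; next = 9
base 7: 9 = 7 + 2; at 8: 8 + 2 = 10; next = 9
base 8: 9 = 8 + 1; at 9: 9 + 1 = 10; next = 9
base 9: 9 = 9; at 10: 10 = 10; next = 9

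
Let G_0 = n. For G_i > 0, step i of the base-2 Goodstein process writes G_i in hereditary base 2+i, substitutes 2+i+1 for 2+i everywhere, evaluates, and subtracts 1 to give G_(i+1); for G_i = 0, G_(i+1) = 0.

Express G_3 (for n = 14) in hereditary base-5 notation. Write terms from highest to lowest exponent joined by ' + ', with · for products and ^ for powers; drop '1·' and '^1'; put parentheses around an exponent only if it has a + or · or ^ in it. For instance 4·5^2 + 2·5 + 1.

G_0 = 14. HB_2(14) = 2^(2 + 1) + 2^2 + 2. Bump = 111. G_1 = 110.
G_1 = 110. HB_3(110) = 3^(3 + 1) + 3^3 + 2. Bump = 1282. G_2 = 1281.
G_2 = 1281. HB_4(1281) = 4^(4 + 1) + 4^4 + 1. Bump = 18751. G_3 = 18750.
G_3 = 18750. HB_5(18750) = 5^(5 + 1) + 5^5. Bump = 326592. G_4 = 326591.

5^(5 + 1) + 5^5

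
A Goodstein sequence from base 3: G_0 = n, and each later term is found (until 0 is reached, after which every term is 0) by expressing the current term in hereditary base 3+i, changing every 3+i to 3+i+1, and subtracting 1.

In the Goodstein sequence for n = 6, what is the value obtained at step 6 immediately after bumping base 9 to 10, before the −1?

step 0: 6 = 2·3; sub 4 for 3: 2·4; = 8; G_1 = 8−1 = 7
step 1: 7 = 4 + 3; sub 5 for 4: 5 + 3; = 8; G_2 = 8−1 = 7
step 2: 7 = 5 + 2; sub 6 for 5: 6 + 2; = 8; G_3 = 8−1 = 7
step 3: 7 = 6 + 1; sub 7 for 6: 7 + 1; = 8; G_4 = 8−1 = 7
step 4: 7 = 7; sub 8 for 7: 8; = 8; G_5 = 8−1 = 7
step 5: 7 = 7; sub 9 for 8: 7; = 7; G_6 = 7−1 = 6
step 6: 6 = 6; sub 10 for 9: 6; = 6; G_7 = 6−1 = 5

6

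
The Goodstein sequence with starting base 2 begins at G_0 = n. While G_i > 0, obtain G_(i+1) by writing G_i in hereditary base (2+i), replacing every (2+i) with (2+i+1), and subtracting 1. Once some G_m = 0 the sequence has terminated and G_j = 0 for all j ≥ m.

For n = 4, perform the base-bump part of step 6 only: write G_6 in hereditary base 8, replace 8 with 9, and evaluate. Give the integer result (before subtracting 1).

174

step 0: 4 = 2^2; sub 3 for 2: 3^3; = 27; G_1 = 27−1 = 26
step 1: 26 = 2·3^2 + 2·3 + 2; sub 4 for 3: 2·4^2 + 2·4 + 2; = 42; G_2 = 42−1 = 41
step 2: 41 = 2·4^2 + 2·4 + 1; sub 5 for 4: 2·5^2 + 2·5 + 1; = 61; G_3 = 61−1 = 60
step 3: 60 = 2·5^2 + 2·5; sub 6 for 5: 2·6^2 + 2·6; = 84; G_4 = 84−1 = 83
step 4: 83 = 2·6^2 + 6 + 5; sub 7 for 6: 2·7^2 + 7 + 5; = 110; G_5 = 110−1 = 109
step 5: 109 = 2·7^2 + 7 + 4; sub 8 for 7: 2·8^2 + 8 + 4; = 140; G_6 = 140−1 = 139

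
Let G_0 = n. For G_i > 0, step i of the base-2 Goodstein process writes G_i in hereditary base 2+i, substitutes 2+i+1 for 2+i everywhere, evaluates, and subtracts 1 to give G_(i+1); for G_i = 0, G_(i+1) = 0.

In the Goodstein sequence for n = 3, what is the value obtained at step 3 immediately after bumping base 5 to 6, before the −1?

2

step 0: 3 = 2 + 1; sub 3 for 2: 3 + 1; = 4; G_1 = 4−1 = 3
step 1: 3 = 3; sub 4 for 3: 4; = 4; G_2 = 4−1 = 3
step 2: 3 = 3; sub 5 for 4: 3; = 3; G_3 = 3−1 = 2
step 3: 2 = 2; sub 6 for 5: 2; = 2; G_4 = 2−1 = 1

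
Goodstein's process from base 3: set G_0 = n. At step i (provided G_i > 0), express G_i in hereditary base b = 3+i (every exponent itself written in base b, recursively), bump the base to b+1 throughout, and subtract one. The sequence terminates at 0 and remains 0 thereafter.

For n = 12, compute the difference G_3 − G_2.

10

i=0: 12 = 3^2 + 3 (b=3); 3→4: 4^2 + 4 = 20; 20−1 = 19
i=1: 19 = 4^2 + 3 (b=4); 4→5: 5^2 + 3 = 28; 28−1 = 27
i=2: 27 = 5^2 + 2 (b=5); 5→6: 6^2 + 2 = 38; 38−1 = 37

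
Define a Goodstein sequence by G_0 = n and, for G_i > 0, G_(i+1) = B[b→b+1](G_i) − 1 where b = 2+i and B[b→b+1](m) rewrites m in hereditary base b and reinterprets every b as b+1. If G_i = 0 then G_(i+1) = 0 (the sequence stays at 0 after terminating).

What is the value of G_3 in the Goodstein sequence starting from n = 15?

15 —HB2→ 2^(2 + 1) + 2^2 + 2 + 1 —bump→ 3^(3 + 1) + 3^3 + 3 + 1 = 112 —(−1)→ 111
111 —HB3→ 3^(3 + 1) + 3^3 + 3 —bump→ 4^(4 + 1) + 4^4 + 4 = 1284 —(−1)→ 1283
1283 —HB4→ 4^(4 + 1) + 4^4 + 3 —bump→ 5^(5 + 1) + 5^5 + 3 = 18753 —(−1)→ 18752
18752 —HB5→ 5^(5 + 1) + 5^5 + 2 —bump→ 6^(6 + 1) + 6^6 + 2 = 326594 —(−1)→ 326593

18752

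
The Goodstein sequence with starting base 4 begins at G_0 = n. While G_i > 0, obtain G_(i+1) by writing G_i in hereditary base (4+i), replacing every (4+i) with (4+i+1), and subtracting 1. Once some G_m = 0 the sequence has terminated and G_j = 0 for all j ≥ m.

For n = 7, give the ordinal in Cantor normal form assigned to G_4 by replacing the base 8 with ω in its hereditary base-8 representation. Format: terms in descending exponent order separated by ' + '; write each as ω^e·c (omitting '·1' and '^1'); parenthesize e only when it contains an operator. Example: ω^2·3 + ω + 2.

base 4: 7 = 4 + 3; at 5: 5 + 3 = 8; next = 7
base 5: 7 = 5 + 2; at 6: 6 + 2 = 8; next = 7
base 6: 7 = 6 + 1; at 7: 7 + 1 = 8; next = 7
base 7: 7 = 7; at 8: 8 = 8; next = 7

7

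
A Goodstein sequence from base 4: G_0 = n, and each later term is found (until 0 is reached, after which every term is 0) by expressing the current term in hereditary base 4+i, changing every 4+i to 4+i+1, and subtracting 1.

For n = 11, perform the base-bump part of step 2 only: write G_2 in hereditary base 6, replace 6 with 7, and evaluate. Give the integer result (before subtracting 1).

step 0: 11 = 2·4 + 3; sub 5 for 4: 2·5 + 3; = 13; G_1 = 13−1 = 12
step 1: 12 = 2·5 + 2; sub 6 for 5: 2·6 + 2; = 14; G_2 = 14−1 = 13

15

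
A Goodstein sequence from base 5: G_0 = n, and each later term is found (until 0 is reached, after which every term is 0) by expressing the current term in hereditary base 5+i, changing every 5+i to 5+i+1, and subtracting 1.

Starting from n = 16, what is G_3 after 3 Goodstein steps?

21

step 0: 16 = 3·5 + 1; sub 6 for 5: 3·6 + 1; = 19; G_1 = 19−1 = 18
step 1: 18 = 3·6; sub 7 for 6: 3·7; = 21; G_2 = 21−1 = 20
step 2: 20 = 2·7 + 6; sub 8 for 7: 2·8 + 6; = 22; G_3 = 22−1 = 21
step 3: 21 = 2·8 + 5; sub 9 for 8: 2·9 + 5; = 23; G_4 = 23−1 = 22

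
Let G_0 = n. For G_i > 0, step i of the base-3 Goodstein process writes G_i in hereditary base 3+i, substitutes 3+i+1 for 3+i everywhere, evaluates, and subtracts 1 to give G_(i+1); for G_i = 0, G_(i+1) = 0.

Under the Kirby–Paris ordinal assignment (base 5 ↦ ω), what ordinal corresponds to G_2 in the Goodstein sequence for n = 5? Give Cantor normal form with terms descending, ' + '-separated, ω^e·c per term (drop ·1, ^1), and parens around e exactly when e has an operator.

ω

[0] 5 ≡ 3 + 2 (base 3). Lift 4: 6. −1: 5.
[1] 5 ≡ 4 + 1 (base 4). Lift 5: 6. −1: 5.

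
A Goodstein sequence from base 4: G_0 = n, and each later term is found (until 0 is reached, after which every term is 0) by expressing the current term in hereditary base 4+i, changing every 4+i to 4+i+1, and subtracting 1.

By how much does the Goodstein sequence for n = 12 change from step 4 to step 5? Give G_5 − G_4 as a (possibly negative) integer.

12 —HB4→ 3·4 —bump→ 3·5 = 15 —(−1)→ 14
14 —HB5→ 2·5 + 4 —bump→ 2·6 + 4 = 16 —(−1)→ 15
15 —HB6→ 2·6 + 3 —bump→ 2·7 + 3 = 17 —(−1)→ 16
16 —HB7→ 2·7 + 2 —bump→ 2·8 + 2 = 18 —(−1)→ 17
17 —HB8→ 2·8 + 1 —bump→ 2·9 + 1 = 19 —(−1)→ 18

1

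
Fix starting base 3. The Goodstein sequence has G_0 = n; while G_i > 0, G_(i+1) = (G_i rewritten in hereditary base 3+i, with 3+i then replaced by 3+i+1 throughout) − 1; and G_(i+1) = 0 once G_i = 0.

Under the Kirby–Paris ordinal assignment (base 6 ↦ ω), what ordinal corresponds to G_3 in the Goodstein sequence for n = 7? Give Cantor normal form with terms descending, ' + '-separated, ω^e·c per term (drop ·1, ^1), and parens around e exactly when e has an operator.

base 3: 7 = 2·3 + 1; at 4: 2·4 + 1 = 9; next = 8
base 4: 8 = 2·4; at 5: 2·5 = 10; next = 9
base 5: 9 = 5 + 4; at 6: 6 + 4 = 10; next = 9
base 6: 9 = 6 + 3; at 7: 7 + 3 = 10; next = 9

ω + 3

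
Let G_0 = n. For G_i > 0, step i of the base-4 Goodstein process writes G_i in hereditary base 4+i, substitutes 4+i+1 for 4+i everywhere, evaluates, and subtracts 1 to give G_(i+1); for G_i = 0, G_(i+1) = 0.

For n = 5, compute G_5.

[0] 5 ≡ 4 + 1 (base 4). Lift 5: 6. −1: 5.
[1] 5 ≡ 5 (base 5). Lift 6: 6. −1: 5.
[2] 5 ≡ 5 (base 6). Lift 7: 5. −1: 4.
[3] 4 ≡ 4 (base 7). Lift 8: 4. −1: 3.
[4] 3 ≡ 3 (base 8). Lift 9: 3. −1: 2.
[5] 2 ≡ 2 (base 9). Lift 10: 2. −1: 1.

2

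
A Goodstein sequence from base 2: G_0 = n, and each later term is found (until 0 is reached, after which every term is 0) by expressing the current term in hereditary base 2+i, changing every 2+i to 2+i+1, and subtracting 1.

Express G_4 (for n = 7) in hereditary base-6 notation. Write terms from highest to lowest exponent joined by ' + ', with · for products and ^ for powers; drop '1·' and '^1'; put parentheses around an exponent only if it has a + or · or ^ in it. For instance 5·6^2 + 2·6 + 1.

6^6 + 1

i=0: 7 = 2^2 + 2 + 1 (b=2); 2→3: 3^3 + 3 + 1 = 31; 31−1 = 30
i=1: 30 = 3^3 + 3 (b=3); 3→4: 4^4 + 4 = 260; 260−1 = 259
i=2: 259 = 4^4 + 3 (b=4); 4→5: 5^5 + 3 = 3128; 3128−1 = 3127
i=3: 3127 = 5^5 + 2 (b=5); 5→6: 6^6 + 2 = 46658; 46658−1 = 46657
i=4: 46657 = 6^6 + 1 (b=6); 6→7: 7^7 + 1 = 823544; 823544−1 = 823543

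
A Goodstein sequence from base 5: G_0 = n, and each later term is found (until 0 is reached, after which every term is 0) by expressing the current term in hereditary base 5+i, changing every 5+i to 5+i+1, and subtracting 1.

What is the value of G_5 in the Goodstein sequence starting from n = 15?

G_0=15  [base 5] 3·5  →[5↦6]→  3·6 = 18  −1 ⇒ G_1=17
G_1=17  [base 6] 2·6 + 5  →[6↦7]→  2·7 + 5 = 19  −1 ⇒ G_2=18
G_2=18  [base 7] 2·7 + 4  →[7↦8]→  2·8 + 4 = 20  −1 ⇒ G_3=19
G_3=19  [base 8] 2·8 + 3  →[8↦9]→  2·9 + 3 = 21  −1 ⇒ G_4=20
G_4=20  [base 9] 2·9 + 2  →[9↦10]→  2·10 + 2 = 22  −1 ⇒ G_5=21
G_5=21  [base 10] 2·10 + 1  →[10↦11]→  2·11 + 1 = 23  −1 ⇒ G_6=22

21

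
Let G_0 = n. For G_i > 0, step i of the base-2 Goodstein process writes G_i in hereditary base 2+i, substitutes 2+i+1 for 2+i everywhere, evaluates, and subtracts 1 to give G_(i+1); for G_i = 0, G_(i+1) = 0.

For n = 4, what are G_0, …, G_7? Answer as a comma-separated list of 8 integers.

i=0: 4 = 2^2 (b=2); 2→3: 3^3 = 27; 27−1 = 26
i=1: 26 = 2·3^2 + 2·3 + 2 (b=3); 3→4: 2·4^2 + 2·4 + 2 = 42; 42−1 = 41
i=2: 41 = 2·4^2 + 2·4 + 1 (b=4); 4→5: 2·5^2 + 2·5 + 1 = 61; 61−1 = 60
i=3: 60 = 2·5^2 + 2·5 (b=5); 5→6: 2·6^2 + 2·6 = 84; 84−1 = 83
i=4: 83 = 2·6^2 + 6 + 5 (b=6); 6→7: 2·7^2 + 7 + 5 = 110; 110−1 = 109
i=5: 109 = 2·7^2 + 7 + 4 (b=7); 7→8: 2·8^2 + 8 + 4 = 140; 140−1 = 139
i=6: 139 = 2·8^2 + 8 + 3 (b=8); 8→9: 2·9^2 + 9 + 3 = 174; 174−1 = 173

4, 26, 41, 60, 83, 109, 139, 173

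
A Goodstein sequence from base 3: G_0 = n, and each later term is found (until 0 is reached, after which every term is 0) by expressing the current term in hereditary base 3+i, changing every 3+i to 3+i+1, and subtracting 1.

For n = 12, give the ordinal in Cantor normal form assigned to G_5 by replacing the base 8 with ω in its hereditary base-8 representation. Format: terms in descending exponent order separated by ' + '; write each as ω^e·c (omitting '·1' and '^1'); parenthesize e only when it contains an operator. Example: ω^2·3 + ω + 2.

ω·7 + 7

G_0 = 12. HB_3(12) = 3^2 + 3. Bump = 20. G_1 = 19.
G_1 = 19. HB_4(19) = 4^2 + 3. Bump = 28. G_2 = 27.
G_2 = 27. HB_5(27) = 5^2 + 2. Bump = 38. G_3 = 37.
G_3 = 37. HB_6(37) = 6^2 + 1. Bump = 50. G_4 = 49.
G_4 = 49. HB_7(49) = 7^2. Bump = 64. G_5 = 63.
G_5 = 63. HB_8(63) = 7·8 + 7. Bump = 70. G_6 = 69.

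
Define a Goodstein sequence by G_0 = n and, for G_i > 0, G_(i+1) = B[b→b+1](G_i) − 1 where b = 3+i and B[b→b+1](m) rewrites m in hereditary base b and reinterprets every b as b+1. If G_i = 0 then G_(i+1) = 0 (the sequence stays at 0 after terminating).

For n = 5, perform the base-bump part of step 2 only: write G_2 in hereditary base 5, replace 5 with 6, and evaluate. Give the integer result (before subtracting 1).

step 0: 5 = 3 + 2; sub 4 for 3: 4 + 2; = 6; G_1 = 6−1 = 5
step 1: 5 = 4 + 1; sub 5 for 4: 5 + 1; = 6; G_2 = 6−1 = 5
step 2: 5 = 5; sub 6 for 5: 6; = 6; G_3 = 6−1 = 5

6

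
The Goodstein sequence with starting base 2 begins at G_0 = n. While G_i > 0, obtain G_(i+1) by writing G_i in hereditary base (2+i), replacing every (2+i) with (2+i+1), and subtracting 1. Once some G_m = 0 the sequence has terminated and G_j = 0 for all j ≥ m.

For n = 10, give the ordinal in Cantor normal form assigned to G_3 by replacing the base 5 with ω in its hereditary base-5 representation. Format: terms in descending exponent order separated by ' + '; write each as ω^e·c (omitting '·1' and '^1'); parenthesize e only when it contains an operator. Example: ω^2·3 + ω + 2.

base 2: 10 = 2^(2 + 1) + 2; at 3: 3^(3 + 1) + 3 = 84; next = 83
base 3: 83 = 3^(3 + 1) + 2; at 4: 4^(4 + 1) + 2 = 1026; next = 1025
base 4: 1025 = 4^(4 + 1) + 1; at 5: 5^(5 + 1) + 1 = 15626; next = 15625

ω^(ω + 1)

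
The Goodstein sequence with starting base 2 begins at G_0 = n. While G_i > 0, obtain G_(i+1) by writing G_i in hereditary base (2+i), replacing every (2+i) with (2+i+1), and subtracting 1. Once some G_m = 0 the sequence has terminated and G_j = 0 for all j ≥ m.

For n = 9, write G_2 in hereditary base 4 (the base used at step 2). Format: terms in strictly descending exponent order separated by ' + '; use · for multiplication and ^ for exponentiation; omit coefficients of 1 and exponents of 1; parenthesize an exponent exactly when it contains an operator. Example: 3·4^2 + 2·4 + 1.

G_0=9  [base 2] 2^(2 + 1) + 1  →[2↦3]→  3^(3 + 1) + 1 = 82  −1 ⇒ G_1=81
G_1=81  [base 3] 3^(3 + 1)  →[3↦4]→  4^(4 + 1) = 1024  −1 ⇒ G_2=1023
G_2=1023  [base 4] 3·4^4 + 3·4^3 + 3·4^2 + 3·4 + 3  →[4↦5]→  3·5^5 + 3·5^3 + 3·5^2 + 3·5 + 3 = 9843  −1 ⇒ G_3=9842

3·4^4 + 3·4^3 + 3·4^2 + 3·4 + 3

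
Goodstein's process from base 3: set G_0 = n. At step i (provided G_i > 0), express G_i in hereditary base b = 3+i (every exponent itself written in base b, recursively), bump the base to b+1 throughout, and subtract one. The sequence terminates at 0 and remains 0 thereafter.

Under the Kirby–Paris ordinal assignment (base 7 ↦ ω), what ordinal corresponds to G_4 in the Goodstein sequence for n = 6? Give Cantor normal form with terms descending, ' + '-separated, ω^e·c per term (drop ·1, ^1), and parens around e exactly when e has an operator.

ω

6 —HB3→ 2·3 —bump→ 2·4 = 8 —(−1)→ 7
7 —HB4→ 4 + 3 —bump→ 5 + 3 = 8 —(−1)→ 7
7 —HB5→ 5 + 2 —bump→ 6 + 2 = 8 —(−1)→ 7
7 —HB6→ 6 + 1 —bump→ 7 + 1 = 8 —(−1)→ 7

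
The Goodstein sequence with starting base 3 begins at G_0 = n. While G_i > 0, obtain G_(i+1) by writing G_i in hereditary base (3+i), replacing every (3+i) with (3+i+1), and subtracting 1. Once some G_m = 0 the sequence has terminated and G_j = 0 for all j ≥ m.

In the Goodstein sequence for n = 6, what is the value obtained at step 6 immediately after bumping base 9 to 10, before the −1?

step 0: 6 = 2·3; sub 4 for 3: 2·4; = 8; G_1 = 8−1 = 7
step 1: 7 = 4 + 3; sub 5 for 4: 5 + 3; = 8; G_2 = 8−1 = 7
step 2: 7 = 5 + 2; sub 6 for 5: 6 + 2; = 8; G_3 = 8−1 = 7
step 3: 7 = 6 + 1; sub 7 for 6: 7 + 1; = 8; G_4 = 8−1 = 7
step 4: 7 = 7; sub 8 for 7: 8; = 8; G_5 = 8−1 = 7
step 5: 7 = 7; sub 9 for 8: 7; = 7; G_6 = 7−1 = 6
step 6: 6 = 6; sub 10 for 9: 6; = 6; G_7 = 6−1 = 5

6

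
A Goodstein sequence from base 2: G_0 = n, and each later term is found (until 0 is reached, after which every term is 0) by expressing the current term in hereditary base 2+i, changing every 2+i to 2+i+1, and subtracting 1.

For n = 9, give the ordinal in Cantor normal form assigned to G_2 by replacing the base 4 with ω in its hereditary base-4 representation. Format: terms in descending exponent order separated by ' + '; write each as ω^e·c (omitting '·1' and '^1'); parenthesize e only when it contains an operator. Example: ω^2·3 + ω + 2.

G_0=9  [base 2] 2^(2 + 1) + 1  →[2↦3]→  3^(3 + 1) + 1 = 82  −1 ⇒ G_1=81
G_1=81  [base 3] 3^(3 + 1)  →[3↦4]→  4^(4 + 1) = 1024  −1 ⇒ G_2=1023
G_2=1023  [base 4] 3·4^4 + 3·4^3 + 3·4^2 + 3·4 + 3  →[4↦5]→  3·5^5 + 3·5^3 + 3·5^2 + 3·5 + 3 = 9843  −1 ⇒ G_3=9842

ω^ω·3 + ω^3·3 + ω^2·3 + ω·3 + 3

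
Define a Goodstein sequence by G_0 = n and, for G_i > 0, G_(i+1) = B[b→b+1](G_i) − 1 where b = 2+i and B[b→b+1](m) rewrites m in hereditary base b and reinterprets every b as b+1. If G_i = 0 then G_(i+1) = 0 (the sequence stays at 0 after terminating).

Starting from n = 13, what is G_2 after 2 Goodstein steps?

13 —HB2→ 2^(2 + 1) + 2^2 + 1 —bump→ 3^(3 + 1) + 3^3 + 1 = 109 —(−1)→ 108
108 —HB3→ 3^(3 + 1) + 3^3 —bump→ 4^(4 + 1) + 4^4 = 1280 —(−1)→ 1279
1279 —HB4→ 4^(4 + 1) + 3·4^3 + 3·4^2 + 3·4 + 3 —bump→ 5^(5 + 1) + 3·5^3 + 3·5^2 + 3·5 + 3 = 16093 —(−1)→ 16092

1279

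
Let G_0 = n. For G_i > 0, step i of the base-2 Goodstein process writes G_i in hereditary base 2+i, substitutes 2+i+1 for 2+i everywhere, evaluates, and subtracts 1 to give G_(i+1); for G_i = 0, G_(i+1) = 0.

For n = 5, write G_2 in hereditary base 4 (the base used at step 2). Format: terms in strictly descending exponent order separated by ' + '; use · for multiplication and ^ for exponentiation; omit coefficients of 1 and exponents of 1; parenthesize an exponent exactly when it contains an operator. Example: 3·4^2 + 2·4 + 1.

3·4^3 + 3·4^2 + 3·4 + 3

step 0: 5 = 2^2 + 1; sub 3 for 2: 3^3 + 1; = 28; G_1 = 28−1 = 27
step 1: 27 = 3^3; sub 4 for 3: 4^4; = 256; G_2 = 256−1 = 255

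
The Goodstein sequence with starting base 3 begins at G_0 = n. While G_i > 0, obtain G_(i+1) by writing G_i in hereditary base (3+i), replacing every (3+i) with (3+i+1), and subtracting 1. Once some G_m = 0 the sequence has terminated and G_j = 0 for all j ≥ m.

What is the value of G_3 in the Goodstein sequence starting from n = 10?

step 0: 10 = 3^2 + 1; sub 4 for 3: 4^2 + 1; = 17; G_1 = 17−1 = 16
step 1: 16 = 4^2; sub 5 for 4: 5^2; = 25; G_2 = 25−1 = 24
step 2: 24 = 4·5 + 4; sub 6 for 5: 4·6 + 4; = 28; G_3 = 28−1 = 27
step 3: 27 = 4·6 + 3; sub 7 for 6: 4·7 + 3; = 31; G_4 = 31−1 = 30

27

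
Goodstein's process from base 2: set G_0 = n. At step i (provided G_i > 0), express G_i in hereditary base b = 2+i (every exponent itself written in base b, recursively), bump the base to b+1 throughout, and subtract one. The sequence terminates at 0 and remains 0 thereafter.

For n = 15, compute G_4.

326593

G_0 = 15. HB_2(15) = 2^(2 + 1) + 2^2 + 2 + 1. Bump = 112. G_1 = 111.
G_1 = 111. HB_3(111) = 3^(3 + 1) + 3^3 + 3. Bump = 1284. G_2 = 1283.
G_2 = 1283. HB_4(1283) = 4^(4 + 1) + 4^4 + 3. Bump = 18753. G_3 = 18752.
G_3 = 18752. HB_5(18752) = 5^(5 + 1) + 5^5 + 2. Bump = 326594. G_4 = 326593.
G_4 = 326593. HB_6(326593) = 6^(6 + 1) + 6^6 + 1. Bump = 6588345. G_5 = 6588344.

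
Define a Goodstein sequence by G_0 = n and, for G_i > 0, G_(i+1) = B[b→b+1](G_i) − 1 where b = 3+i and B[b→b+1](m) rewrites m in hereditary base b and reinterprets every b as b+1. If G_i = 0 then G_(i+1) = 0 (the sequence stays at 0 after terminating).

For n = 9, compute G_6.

G_0 = 9. HB_3(9) = 3^2. Bump = 16. G_1 = 15.
G_1 = 15. HB_4(15) = 3·4 + 3. Bump = 18. G_2 = 17.
G_2 = 17. HB_5(17) = 3·5 + 2. Bump = 20. G_3 = 19.
G_3 = 19. HB_6(19) = 3·6 + 1. Bump = 22. G_4 = 21.
G_4 = 21. HB_7(21) = 3·7. Bump = 24. G_5 = 23.
G_5 = 23. HB_8(23) = 2·8 + 7. Bump = 25. G_6 = 24.
G_6 = 24. HB_9(24) = 2·9 + 6. Bump = 26. G_7 = 25.

24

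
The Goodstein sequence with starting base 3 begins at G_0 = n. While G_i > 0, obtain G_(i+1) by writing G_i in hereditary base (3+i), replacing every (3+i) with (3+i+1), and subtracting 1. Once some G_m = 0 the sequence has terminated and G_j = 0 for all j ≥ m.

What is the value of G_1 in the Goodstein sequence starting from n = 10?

16

G_0=10  [base 3] 3^2 + 1  →[3↦4]→  4^2 + 1 = 17  −1 ⇒ G_1=16
G_1=16  [base 4] 4^2  →[4↦5]→  5^2 = 25  −1 ⇒ G_2=24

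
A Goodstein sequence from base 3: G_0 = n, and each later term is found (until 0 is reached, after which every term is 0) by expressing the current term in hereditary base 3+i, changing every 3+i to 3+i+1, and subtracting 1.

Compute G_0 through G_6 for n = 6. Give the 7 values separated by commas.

base 3: 6 = 2·3; at 4: 2·4 = 8; next = 7
base 4: 7 = 4 + 3; at 5: 5 + 3 = 8; next = 7
base 5: 7 = 5 + 2; at 6: 6 + 2 = 8; next = 7
base 6: 7 = 6 + 1; at 7: 7 + 1 = 8; next = 7
base 7: 7 = 7; at 8: 8 = 8; next = 7
base 8: 7 = 7; at 9: 7 = 7; next = 6

6, 7, 7, 7, 7, 7, 6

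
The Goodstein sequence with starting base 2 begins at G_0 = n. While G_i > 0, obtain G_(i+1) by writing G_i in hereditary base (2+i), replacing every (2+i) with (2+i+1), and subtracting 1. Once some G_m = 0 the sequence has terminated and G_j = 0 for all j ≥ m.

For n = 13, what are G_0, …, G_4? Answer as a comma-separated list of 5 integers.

13, 108, 1279, 16092, 280711

(0) 13|_2 = 2^(2 + 1) + 2^2 + 1 ↦ 3^(3 + 1) + 3^3 + 1|_3 = 109 ⇒ 108
(1) 108|_3 = 3^(3 + 1) + 3^3 ↦ 4^(4 + 1) + 4^4|_4 = 1280 ⇒ 1279
(2) 1279|_4 = 4^(4 + 1) + 3·4^3 + 3·4^2 + 3·4 + 3 ↦ 5^(5 + 1) + 3·5^3 + 3·5^2 + 3·5 + 3|_5 = 16093 ⇒ 16092
(3) 16092|_5 = 5^(5 + 1) + 3·5^3 + 3·5^2 + 3·5 + 2 ↦ 6^(6 + 1) + 3·6^3 + 3·6^2 + 3·6 + 2|_6 = 280712 ⇒ 280711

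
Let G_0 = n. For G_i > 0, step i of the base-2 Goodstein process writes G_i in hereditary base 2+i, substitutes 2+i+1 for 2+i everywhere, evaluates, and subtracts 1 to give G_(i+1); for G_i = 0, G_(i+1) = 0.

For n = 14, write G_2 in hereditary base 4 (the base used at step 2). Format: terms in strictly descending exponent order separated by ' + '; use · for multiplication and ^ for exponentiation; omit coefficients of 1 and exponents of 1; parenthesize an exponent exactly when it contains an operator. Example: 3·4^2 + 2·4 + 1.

4^(4 + 1) + 4^4 + 1

G_0=14  [base 2] 2^(2 + 1) + 2^2 + 2  →[2↦3]→  3^(3 + 1) + 3^3 + 3 = 111  −1 ⇒ G_1=110
G_1=110  [base 3] 3^(3 + 1) + 3^3 + 2  →[3↦4]→  4^(4 + 1) + 4^4 + 2 = 1282  −1 ⇒ G_2=1281
G_2=1281  [base 4] 4^(4 + 1) + 4^4 + 1  →[4↦5]→  5^(5 + 1) + 5^5 + 1 = 18751  −1 ⇒ G_3=18750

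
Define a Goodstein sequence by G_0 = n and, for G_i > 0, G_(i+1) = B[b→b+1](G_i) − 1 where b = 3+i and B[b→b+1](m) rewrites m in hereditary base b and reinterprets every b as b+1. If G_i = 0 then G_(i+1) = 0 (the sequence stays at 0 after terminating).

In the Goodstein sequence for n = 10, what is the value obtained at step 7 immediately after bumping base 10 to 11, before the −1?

step 0: 10 = 3^2 + 1; sub 4 for 3: 4^2 + 1; = 17; G_1 = 17−1 = 16
step 1: 16 = 4^2; sub 5 for 4: 5^2; = 25; G_2 = 25−1 = 24
step 2: 24 = 4·5 + 4; sub 6 for 5: 4·6 + 4; = 28; G_3 = 28−1 = 27
step 3: 27 = 4·6 + 3; sub 7 for 6: 4·7 + 3; = 31; G_4 = 31−1 = 30
step 4: 30 = 4·7 + 2; sub 8 for 7: 4·8 + 2; = 34; G_5 = 34−1 = 33
step 5: 33 = 4·8 + 1; sub 9 for 8: 4·9 + 1; = 37; G_6 = 37−1 = 36
step 6: 36 = 4·9; sub 10 for 9: 4·10; = 40; G_7 = 40−1 = 39

42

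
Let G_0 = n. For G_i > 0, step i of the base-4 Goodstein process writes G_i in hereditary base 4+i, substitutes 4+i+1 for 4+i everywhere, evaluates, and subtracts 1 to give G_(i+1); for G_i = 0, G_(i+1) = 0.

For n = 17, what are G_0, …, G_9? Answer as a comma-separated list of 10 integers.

17 —HB4→ 4^2 + 1 —bump→ 5^2 + 1 = 26 —(−1)→ 25
25 —HB5→ 5^2 —bump→ 6^2 = 36 —(−1)→ 35
35 —HB6→ 5·6 + 5 —bump→ 5·7 + 5 = 40 —(−1)→ 39
39 —HB7→ 5·7 + 4 —bump→ 5·8 + 4 = 44 —(−1)→ 43
43 —HB8→ 5·8 + 3 —bump→ 5·9 + 3 = 48 —(−1)→ 47
47 —HB9→ 5·9 + 2 —bump→ 5·10 + 2 = 52 —(−1)→ 51
51 —HB10→ 5·10 + 1 —bump→ 5·11 + 1 = 56 —(−1)→ 55
55 —HB11→ 5·11 —bump→ 5·12 = 60 —(−1)→ 59
59 —HB12→ 4·12 + 11 —bump→ 4·13 + 11 = 63 —(−1)→ 62

17, 25, 35, 39, 43, 47, 51, 55, 59, 62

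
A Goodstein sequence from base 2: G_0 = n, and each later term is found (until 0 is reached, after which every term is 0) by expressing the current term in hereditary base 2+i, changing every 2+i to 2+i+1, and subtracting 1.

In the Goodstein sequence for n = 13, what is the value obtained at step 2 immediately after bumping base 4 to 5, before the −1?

16093

G_0 = 13. HB_2(13) = 2^(2 + 1) + 2^2 + 1. Bump = 109. G_1 = 108.
G_1 = 108. HB_3(108) = 3^(3 + 1) + 3^3. Bump = 1280. G_2 = 1279.
G_2 = 1279. HB_4(1279) = 4^(4 + 1) + 3·4^3 + 3·4^2 + 3·4 + 3. Bump = 16093. G_3 = 16092.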